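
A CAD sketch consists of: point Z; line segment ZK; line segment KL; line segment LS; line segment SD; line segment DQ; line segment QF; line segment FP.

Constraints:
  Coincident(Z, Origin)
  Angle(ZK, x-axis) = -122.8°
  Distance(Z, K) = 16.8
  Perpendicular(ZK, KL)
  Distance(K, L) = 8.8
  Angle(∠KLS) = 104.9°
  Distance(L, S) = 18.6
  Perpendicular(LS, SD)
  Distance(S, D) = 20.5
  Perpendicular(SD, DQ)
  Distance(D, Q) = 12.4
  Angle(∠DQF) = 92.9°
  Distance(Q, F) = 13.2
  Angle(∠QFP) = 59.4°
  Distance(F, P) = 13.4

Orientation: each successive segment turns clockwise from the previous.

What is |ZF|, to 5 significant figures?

10.078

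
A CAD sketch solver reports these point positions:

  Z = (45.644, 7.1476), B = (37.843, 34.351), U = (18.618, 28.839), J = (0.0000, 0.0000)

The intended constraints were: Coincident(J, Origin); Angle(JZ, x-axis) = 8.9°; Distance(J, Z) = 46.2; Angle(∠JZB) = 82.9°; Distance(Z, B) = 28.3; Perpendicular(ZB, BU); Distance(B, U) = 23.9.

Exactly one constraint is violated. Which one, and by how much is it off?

Distance(B, U) = 23.9 — off by 3.90.

J = (0.00, 0.00) ✓; JZ at 8.900° ✓; |JZ| = 46.20 ✓; ∠JZB = 82.90° ✓; |ZB| = 28.30 ✓; ∠(ZB, BU) = 90.00° ✓; |BU| = 20.00 ✗.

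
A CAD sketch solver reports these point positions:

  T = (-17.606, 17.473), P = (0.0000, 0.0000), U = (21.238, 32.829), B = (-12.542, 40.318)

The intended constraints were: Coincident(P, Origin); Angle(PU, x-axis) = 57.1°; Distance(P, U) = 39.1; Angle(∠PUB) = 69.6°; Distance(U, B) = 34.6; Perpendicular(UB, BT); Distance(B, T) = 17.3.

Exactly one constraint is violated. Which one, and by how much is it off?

Distance(B, T) = 17.3 — off by 6.10.

P = (0.00, 0.00) ✓; PU at 57.10° ✓; |PU| = 39.10 ✓; ∠PUB = 69.60° ✓; |UB| = 34.60 ✓; ∠(UB, BT) = 90.00° ✓; |BT| = 23.40 ✗.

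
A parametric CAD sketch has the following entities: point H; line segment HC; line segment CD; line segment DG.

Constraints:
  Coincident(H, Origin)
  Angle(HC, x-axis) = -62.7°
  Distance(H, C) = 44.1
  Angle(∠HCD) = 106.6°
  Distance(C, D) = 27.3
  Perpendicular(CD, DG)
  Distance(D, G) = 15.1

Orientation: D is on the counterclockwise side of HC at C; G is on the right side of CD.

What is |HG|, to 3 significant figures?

69.9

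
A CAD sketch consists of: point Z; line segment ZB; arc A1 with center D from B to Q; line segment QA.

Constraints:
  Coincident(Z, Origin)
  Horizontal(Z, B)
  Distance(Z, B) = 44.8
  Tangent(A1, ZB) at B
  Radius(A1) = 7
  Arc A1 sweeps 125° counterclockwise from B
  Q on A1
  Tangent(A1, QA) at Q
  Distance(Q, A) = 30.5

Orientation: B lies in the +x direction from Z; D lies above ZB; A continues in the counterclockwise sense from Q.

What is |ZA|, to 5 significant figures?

48.863

Z is at the origin; Z and B share the same y with |ZB| = 44.8 and B on the +x side, so B = (44.800, 0.0000). Since A1 is tangent to ZB there, DB ⟂ ZB, so D = B + (0, 7) = (44.800, 7.0000). On A1, B sits at bearing -90° from D; a 125° counterclockwise sweep puts Q at bearing 35°, so Q = D + 7.0·(cos 35°, sin 35°) = (50.534, 11.015). Since A1 is tangent to QA there, DQ ⟂ QA, so QA runs along (−sin 35°, cos 35°); with |QA| = 30.5, A = (33.040, 35.999). Then |ZA| = |A − Z| = 48.863.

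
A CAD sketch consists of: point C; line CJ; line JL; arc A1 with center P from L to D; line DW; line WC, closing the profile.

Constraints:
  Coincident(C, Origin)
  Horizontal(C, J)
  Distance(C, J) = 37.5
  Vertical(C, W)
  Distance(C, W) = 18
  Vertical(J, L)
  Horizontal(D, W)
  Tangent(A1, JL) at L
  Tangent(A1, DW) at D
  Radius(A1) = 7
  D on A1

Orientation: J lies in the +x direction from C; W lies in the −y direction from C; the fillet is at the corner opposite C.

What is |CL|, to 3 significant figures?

39.1

C is at the origin; CJ is horizontal with |CJ| = 37.5 and J on the +x side, so J = (37.5, 0.00). C and W share the same x with |CW| = 18.0 and W on the −y side, so W = (0.00, -18.0). The virtual corner opposite C is at (37.5, -18.0). The tangent condition forces PL to be normal to JL and the tangent condition forces PD to be normal to DW, with radius 7.0, so the center P sits 7.0 in from both sides at P = (30.5, -11.0). That places the tangent points at L = (37.5, -11.0) on JL and D = (30.5, -18.0) on DW. Then |CL| = |L − C| = 39.1.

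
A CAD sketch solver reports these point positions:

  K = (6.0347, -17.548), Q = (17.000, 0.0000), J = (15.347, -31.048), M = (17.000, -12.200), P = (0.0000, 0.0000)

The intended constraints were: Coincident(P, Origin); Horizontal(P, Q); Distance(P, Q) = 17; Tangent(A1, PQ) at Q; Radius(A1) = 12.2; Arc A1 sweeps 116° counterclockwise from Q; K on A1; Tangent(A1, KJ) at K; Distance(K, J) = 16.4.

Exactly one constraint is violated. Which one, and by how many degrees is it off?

Tangent(A1, KJ) at K — off by 8.60°.

P = (0.00, 0.00) ✓; P.y = 0.00, Q.y = 0.00 ✓; |PQ| = 17.00 ✓; ∠(MQ, QP) = 90.00° ✓; |MQ| = 12.20 ✓; bearing(M→K) − bearing(M→Q) = 116.0° ✓; |MK| = 12.20 ✓; ∠(MK, KJ) = 81.40° ✗; |KJ| = 16.40 ✓.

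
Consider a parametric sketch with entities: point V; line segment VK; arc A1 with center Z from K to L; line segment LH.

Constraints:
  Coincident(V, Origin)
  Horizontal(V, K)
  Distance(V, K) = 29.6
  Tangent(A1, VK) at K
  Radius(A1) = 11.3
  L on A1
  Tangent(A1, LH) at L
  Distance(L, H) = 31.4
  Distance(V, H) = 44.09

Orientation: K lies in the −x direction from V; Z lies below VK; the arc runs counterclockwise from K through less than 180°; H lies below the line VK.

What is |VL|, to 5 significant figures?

42.227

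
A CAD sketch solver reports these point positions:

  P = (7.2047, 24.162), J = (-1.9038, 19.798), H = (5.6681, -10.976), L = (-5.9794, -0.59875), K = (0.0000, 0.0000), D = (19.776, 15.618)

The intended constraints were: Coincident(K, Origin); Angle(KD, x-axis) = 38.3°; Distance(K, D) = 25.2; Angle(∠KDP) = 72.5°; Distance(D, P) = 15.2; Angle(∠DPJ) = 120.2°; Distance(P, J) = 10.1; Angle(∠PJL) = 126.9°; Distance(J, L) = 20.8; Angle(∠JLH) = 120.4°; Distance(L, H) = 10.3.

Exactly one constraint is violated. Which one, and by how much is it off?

Distance(L, H) = 10.3 — off by 5.30.

K = (0.00, 0.00) ✓; KD at 38.30° ✓; |KD| = 25.20 ✓; ∠KDP = 72.50° ✓; |DP| = 15.20 ✓; ∠DPJ = 120.2° ✓; |PJ| = 10.10 ✓; ∠PJL = 126.9° ✓; |JL| = 20.80 ✓; ∠JLH = 120.4° ✓; |LH| = 15.60 ✗.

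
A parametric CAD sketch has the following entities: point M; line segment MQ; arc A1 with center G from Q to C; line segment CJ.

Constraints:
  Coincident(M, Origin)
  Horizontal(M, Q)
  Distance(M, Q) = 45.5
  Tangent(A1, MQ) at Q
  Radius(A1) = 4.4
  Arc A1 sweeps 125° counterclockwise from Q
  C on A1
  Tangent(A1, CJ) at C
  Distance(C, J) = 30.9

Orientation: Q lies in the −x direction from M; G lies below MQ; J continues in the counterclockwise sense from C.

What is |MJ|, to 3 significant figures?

45.0

M is at the origin; M and Q share the same y with |MQ| = 45.5 and Q on the −x side, so Q = (-45.5, 0.00). Tangency of A1 to MQ means the radius GQ is perpendicular to MQ, so G = Q + (0, -4.4) = (-45.5, -4.40). On A1, Q sits at bearing 90° from G; a 125° counterclockwise sweep puts C at bearing 215°, so C = G + 4.4·(cos 215°, sin 215°) = (-49.1, -6.92). Tangency of A1 to CJ means the radius GC is perpendicular to CJ, so CJ runs along (−sin 215°, cos 215°); with |CJ| = 30.9, J = (-31.4, -32.2). Then |MJ| = |J − M| = 45.0.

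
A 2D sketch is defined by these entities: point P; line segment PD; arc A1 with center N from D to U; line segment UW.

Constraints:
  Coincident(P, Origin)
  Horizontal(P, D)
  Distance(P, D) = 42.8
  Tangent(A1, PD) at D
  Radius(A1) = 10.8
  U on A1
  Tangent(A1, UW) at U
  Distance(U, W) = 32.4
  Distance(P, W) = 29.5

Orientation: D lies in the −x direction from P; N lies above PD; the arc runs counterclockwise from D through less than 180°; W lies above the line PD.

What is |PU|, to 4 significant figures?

35.17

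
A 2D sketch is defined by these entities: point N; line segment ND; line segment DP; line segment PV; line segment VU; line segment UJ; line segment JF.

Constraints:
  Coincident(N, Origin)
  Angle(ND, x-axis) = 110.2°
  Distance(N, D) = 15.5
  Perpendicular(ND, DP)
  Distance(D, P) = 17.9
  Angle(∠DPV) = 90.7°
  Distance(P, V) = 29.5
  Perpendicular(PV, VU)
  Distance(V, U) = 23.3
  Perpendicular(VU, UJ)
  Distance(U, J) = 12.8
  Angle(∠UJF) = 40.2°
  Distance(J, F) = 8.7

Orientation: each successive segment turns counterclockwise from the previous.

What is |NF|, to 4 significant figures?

8.075

N is at the origin; ND runs at 110.2° with length 15.5, so D = (-5.352, 14.55). The perpendicularity gives DP at right angles to ND, so DP runs at -159.8°; with |DP| = 17.9, P = (-22.15, 8.366). ∠DPV = 90.7° gives PV at -70.50° from the x-axis; with |PV| = 29.5, V = (-12.30, -19.44). The perpendicularity gives VU at right angles to PV, so VU runs at 19.50°; with |VU| = 23.3, U = (9.660, -11.66). VU ⟂ UJ, so UJ runs at 109.5°; with |UJ| = 12.8, J = (5.387, 0.4014). ∠UJF = 40.2° gives JF at -110.7° from the x-axis; with |JF| = 8.7, F = (2.312, -7.737). Then |NF| = |F − N| = 8.075.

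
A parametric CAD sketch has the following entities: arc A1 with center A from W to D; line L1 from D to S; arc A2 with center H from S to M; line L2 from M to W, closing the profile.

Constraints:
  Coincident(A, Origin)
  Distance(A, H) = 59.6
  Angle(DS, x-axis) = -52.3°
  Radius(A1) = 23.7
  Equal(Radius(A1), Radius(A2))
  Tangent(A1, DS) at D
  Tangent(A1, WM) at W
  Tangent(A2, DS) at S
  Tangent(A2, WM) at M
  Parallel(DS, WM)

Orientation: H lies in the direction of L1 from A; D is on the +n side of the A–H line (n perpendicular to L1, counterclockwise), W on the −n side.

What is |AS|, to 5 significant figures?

64.139

The slot axis is L1's direction at -52.3°, so u = (cos -52.3°, sin -52.3°) = (0.61153, -0.79122) and n = (−sin -52.3°, cos -52.3°) = (0.79122, 0.61153). A is at the origin and H lies 59.6 along u from A, so H = 59.6·u = (36.447, -47.157). Tangency of A1 to both parallel lines with radius 23.7 puts D and W at A ± 23.7·n: D = (18.752, 14.493), W = (-18.752, -14.493). Equal radii place S and M the same way about H: S = H + 23.7·n = (55.199, -32.664), M = H − 23.7·n = (17.695, -61.650). Then |AS| = |S − A| = 64.139.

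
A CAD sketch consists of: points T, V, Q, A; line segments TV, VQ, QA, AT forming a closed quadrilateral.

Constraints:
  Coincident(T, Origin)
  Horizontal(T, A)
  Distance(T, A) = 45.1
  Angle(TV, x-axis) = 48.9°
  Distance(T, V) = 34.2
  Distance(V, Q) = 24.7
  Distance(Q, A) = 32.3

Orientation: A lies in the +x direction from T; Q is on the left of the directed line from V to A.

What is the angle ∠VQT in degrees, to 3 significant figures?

19.6°

T is at the origin; T and A share the same y with |TA| = 45.1 and A in +x, so A = (45.1, 0). TV runs at 48.9° with |TV| = 34.2, so V = (22.5, 25.8). Q is determined by |VQ| = 24.7 and |QA| = 32.3 together: it lies at the intersection of circle(V, 24.7) and circle(A, 32.3). With |VA| = 34.3, the foot of the radical line on VA is 10.8 from V and the perpendicular offset is √(24.7² − 10.8²) = 22.2. Taking the left-of-VA solution: Q = (46.3, 32.3).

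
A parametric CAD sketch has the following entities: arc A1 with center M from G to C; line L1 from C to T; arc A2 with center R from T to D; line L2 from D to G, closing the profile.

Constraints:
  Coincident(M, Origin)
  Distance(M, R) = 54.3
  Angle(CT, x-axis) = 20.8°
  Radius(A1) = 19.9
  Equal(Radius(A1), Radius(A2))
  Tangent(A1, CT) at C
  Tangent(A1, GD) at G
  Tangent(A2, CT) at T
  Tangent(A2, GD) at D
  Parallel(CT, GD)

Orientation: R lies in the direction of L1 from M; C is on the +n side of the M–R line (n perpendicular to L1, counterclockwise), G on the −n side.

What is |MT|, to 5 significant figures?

57.832

The slot axis is L1's direction at 20.8°, so u = (cos 20.8°, sin 20.8°) = (0.93483, 0.35511) and n = (−sin 20.8°, cos 20.8°) = (-0.35511, 0.93483). M is at the origin and R lies 54.3 along u from M, so R = 54.3·u = (50.761, 19.282). Tangency of A1 to both parallel lines with radius 19.9 puts C and G at M ± 19.9·n: C = (-7.0666, 18.603), G = (7.0666, -18.603). Equal radii place T and D the same way about R: T = R + 19.9·n = (43.694, 37.885), D = R − 19.9·n = (57.828, 0.67928). Then |MT| = |T − M| = 57.832.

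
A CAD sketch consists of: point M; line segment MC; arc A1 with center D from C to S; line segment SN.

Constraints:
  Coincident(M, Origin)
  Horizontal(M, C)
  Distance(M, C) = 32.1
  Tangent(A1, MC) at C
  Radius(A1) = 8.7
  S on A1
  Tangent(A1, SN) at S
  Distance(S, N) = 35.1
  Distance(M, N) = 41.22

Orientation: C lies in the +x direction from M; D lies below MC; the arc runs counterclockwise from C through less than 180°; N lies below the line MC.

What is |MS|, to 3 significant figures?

24.6

Checks: |DS| = 8.700 ✓; ∠(DS, SN) = 90.00° ✓; |SN| = 35.10 ✓; |MN| = 41.22 ✓.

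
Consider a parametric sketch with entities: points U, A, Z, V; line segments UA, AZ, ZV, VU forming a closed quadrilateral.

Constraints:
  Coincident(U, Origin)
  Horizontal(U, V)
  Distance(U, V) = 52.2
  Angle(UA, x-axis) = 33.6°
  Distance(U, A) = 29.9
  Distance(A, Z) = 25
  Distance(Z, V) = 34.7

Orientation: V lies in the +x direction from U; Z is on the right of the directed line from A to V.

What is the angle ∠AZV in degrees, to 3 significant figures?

62.2°

Checks: |AZ| = 25.00 ✓; |ZV| = 34.70 ✓.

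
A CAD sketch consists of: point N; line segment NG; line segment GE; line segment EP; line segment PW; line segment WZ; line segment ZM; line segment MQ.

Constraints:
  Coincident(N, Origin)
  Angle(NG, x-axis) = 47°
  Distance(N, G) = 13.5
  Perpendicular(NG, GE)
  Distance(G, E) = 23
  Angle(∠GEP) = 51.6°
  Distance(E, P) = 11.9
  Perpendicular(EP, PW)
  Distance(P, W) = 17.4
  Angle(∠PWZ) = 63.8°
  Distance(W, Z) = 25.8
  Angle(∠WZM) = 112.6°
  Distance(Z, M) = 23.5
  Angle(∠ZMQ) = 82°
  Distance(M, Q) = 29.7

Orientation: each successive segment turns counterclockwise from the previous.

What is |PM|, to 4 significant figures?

27.82

∠PWZ = 63.8° gives WZ at 111.6° from the x-axis; with |WZ| = 25.8, Z = (-0.7222, 36.29). ∠WZM = 112.6° gives ZM at 179.0° from the x-axis; with |ZM| = 23.5, M = (-24.22, 36.70). Then |PM| = |M − P| = 27.82.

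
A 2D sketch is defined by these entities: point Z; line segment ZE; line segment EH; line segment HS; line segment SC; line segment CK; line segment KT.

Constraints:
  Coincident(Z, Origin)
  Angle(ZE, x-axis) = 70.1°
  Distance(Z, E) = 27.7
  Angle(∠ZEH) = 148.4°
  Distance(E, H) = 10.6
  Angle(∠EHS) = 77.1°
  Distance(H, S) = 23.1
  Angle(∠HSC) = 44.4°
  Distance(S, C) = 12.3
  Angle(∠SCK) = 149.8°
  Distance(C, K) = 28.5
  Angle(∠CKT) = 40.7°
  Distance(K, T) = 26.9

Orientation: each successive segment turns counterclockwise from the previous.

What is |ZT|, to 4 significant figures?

41.44

Z is at the origin; ZE runs at 70.1° with length 27.7, so E = (9.429, 26.05). ∠ZEH = 148.4° gives EH at 101.7° from the x-axis; with |EH| = 10.6, H = (7.279, 36.43). ∠EHS = 77.1° gives HS at -155.4° from the x-axis; with |HS| = 23.1, S = (-13.72, 26.81). ∠HSC = 44.4° gives SC at -19.80° from the x-axis; with |SC| = 12.3, C = (-2.152, 22.64). ∠SCK = 149.8° gives CK at 10.40° from the x-axis; with |CK| = 28.5, K = (25.88, 27.79). ∠CKT = 40.7° gives KT at 149.7° from the x-axis; with |KT| = 26.9, T = (2.655, 41.36). Then |ZT| = |T − Z| = 41.44.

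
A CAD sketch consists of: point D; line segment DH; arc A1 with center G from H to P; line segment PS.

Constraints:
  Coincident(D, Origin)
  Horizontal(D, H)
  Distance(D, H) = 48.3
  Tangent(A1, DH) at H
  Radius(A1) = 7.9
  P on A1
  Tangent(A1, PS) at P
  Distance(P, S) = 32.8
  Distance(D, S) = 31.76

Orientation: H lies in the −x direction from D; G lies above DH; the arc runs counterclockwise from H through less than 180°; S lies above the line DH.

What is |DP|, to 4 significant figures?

42.83

Checks: |GP| = 7.900 ✓; ∠(GP, PS) = 90.00° ✓; |PS| = 32.80 ✓; |DS| = 31.76 ✓.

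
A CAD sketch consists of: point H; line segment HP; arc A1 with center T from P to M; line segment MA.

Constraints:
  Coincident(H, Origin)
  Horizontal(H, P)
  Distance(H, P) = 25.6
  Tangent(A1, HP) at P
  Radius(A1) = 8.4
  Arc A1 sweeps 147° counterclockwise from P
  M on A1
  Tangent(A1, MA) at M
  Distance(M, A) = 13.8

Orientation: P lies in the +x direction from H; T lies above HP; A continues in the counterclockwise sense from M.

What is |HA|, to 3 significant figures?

29.6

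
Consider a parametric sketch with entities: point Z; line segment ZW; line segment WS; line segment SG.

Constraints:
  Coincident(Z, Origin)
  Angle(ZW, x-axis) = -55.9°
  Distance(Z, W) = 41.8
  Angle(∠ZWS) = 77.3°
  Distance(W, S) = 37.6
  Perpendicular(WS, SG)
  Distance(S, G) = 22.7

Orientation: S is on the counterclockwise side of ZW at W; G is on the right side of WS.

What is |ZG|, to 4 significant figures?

69.55

∠ZWS = 77.3°, so WS runs at -55.9° + (180° − 77.3°) = 46.80° from the x-axis; with |WS| = 37.6, S = W + 37.6·(cos 46.80°, sin 46.80°) = (49.17, -7.204). The perpendicularity gives SG at right angles to WS; with |SG| = 22.7 on the right of WS, G = S + 22.7·(0.7290, -0.6845) = (65.72, -22.74). Then |ZG| = |G − Z| = 69.55.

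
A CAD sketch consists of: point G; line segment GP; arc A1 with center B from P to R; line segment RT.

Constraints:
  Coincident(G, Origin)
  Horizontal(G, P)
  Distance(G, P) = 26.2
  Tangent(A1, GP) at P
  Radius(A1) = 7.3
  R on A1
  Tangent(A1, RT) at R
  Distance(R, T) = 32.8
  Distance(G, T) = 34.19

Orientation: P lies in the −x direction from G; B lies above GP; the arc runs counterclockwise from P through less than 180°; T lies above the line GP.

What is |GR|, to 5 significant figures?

20.048

G is at the origin; GP is horizontal with |GP| = 26.2 and P on the −x side, so P = (-26.200, 0.0000). The tangent condition forces BP to be normal to GP, so B = P + (0, 7.3) = (-26.200, 7.3000). Since BR ⟂ RT (tangency), |BT| = √(7.3² + 32.8²) = 33.603 regardless of where R sits on A1. So T lies on both circle(G, 34.19) and circle(B, 33.603); the above-GP intersection is T = (-5.4737, 33.749). R is the foot of the tangent from T: R = (-19.613, 4.1531).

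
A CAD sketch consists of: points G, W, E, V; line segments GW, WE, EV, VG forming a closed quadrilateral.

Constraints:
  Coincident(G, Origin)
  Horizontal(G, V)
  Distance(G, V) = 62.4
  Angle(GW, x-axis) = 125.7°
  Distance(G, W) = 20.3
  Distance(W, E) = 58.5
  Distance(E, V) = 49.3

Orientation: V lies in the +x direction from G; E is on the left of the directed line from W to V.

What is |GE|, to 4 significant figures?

59.26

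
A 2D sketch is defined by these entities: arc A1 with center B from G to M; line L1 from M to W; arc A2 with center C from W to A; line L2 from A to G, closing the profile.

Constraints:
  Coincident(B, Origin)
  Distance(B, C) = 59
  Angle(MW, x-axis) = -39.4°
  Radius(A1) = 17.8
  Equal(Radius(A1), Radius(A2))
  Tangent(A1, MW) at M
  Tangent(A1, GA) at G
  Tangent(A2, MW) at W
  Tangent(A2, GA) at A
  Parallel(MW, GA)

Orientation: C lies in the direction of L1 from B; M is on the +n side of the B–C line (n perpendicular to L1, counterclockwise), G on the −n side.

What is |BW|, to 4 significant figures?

61.63

Tangency of A1 to both parallel lines with radius 17.8 puts M and G at B ± 17.8·n: M = (11.30, 13.75), G = (-11.30, -13.75). Equal radii place W and A the same way about C: W = C + 17.8·n = (56.89, -23.69), A = C − 17.8·n = (34.29, -51.20). Then |BW| = |W − B| = 61.63.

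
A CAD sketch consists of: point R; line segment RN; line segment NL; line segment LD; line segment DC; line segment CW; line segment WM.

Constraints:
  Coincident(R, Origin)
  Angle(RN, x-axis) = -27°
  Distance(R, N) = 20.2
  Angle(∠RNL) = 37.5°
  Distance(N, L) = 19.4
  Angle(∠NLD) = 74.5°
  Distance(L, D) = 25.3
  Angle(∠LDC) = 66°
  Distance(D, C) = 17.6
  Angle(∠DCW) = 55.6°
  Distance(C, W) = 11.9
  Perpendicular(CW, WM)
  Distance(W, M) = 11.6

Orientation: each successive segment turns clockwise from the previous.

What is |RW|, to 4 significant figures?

6.037

R is at the origin; RN runs at -27.0° with length 20.2, so N = (18.00, -9.171). ∠RNL = 37.5° gives NL at -169.5° from the x-axis; with |NL| = 19.4, L = (-1.077, -12.71). ∠NLD = 74.5° gives LD at 85.00° from the x-axis; with |LD| = 25.3, D = (1.128, 12.50). ∠LDC = 66.0° gives DC at -29.00° from the x-axis; with |DC| = 17.6, C = (16.52, 3.965). ∠DCW = 55.6° gives CW at -153.4° from the x-axis; with |CW| = 11.9, W = (5.881, -1.363). Then |RW| = |W − R| = 6.037.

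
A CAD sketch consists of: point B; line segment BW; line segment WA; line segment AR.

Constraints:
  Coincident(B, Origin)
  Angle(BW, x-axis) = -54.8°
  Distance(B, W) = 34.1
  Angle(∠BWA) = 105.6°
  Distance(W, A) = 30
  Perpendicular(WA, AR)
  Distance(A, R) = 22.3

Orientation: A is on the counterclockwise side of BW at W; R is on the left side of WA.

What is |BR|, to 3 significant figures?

40.6

∠BWA = 105.6°, so WA runs at -54.8° + (180° − 105.6°) = 19.6° from the x-axis; with |WA| = 30.0, A = W + 30.0·(cos 19.6°, sin 19.6°) = (47.9, -17.8). WA is perpendicular to AR; with |AR| = 22.3 on the left of WA, R = A + 22.3·(-0.335, 0.942) = (40.4, 3.21). Then |BR| = |R − B| = 40.6.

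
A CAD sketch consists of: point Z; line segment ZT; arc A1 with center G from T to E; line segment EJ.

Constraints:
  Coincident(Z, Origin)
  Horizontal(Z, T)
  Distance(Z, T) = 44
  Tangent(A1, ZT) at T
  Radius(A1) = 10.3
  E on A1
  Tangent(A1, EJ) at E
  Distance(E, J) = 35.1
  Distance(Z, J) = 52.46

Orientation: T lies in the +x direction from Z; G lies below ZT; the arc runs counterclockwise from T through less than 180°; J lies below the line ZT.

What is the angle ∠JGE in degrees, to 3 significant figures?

73.6°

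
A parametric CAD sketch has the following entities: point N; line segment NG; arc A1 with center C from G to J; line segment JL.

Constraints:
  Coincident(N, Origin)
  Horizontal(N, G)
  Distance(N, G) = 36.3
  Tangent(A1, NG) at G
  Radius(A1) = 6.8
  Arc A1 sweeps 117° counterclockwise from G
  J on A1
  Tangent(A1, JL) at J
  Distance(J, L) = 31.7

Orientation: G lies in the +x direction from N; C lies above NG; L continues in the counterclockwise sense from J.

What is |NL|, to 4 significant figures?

47.29

N is at the origin; N and G share the same y with |NG| = 36.3 and G on the +x side, so G = (36.30, 0.000). Tangency of A1 to NG means the radius CG is perpendicular to NG, so C = G + (0, 6.8) = (36.30, 6.800). On A1, G sits at bearing -90° from C; a 117° counterclockwise sweep puts J at bearing 27°, so J = C + 6.8·(cos 27°, sin 27°) = (42.36, 9.887). Tangency of A1 to JL means the radius CJ is perpendicular to JL, so JL runs along (−sin 27°, cos 27°); with |JL| = 31.7, L = (27.97, 38.13). Then |NL| = |L − N| = 47.29.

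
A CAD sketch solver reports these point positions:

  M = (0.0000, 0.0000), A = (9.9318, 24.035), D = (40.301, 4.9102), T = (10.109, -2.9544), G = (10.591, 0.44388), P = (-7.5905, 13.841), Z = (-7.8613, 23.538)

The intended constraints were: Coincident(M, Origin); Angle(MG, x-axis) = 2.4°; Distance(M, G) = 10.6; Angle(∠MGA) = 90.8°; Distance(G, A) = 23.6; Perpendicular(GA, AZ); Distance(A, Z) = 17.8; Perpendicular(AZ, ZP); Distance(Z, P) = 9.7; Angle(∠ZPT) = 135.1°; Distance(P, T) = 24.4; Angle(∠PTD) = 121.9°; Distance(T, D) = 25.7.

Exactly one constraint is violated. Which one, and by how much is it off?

Distance(T, D) = 25.7 — off by 5.50.

M = (0.00, 0.00) ✓; MG at 2.400° ✓; |MG| = 10.60 ✓; ∠MGA = 90.80° ✓; |GA| = 23.60 ✓; ∠(GA, AZ) = 90.00° ✓; |AZ| = 17.80 ✓; ∠(AZ, ZP) = 90.00° ✓; |ZP| = 9.701 ✓; ∠ZPT = 135.1° ✓; |PT| = 24.40 ✓; ∠PTD = 121.9° ✓; |TD| = 31.20 ✗.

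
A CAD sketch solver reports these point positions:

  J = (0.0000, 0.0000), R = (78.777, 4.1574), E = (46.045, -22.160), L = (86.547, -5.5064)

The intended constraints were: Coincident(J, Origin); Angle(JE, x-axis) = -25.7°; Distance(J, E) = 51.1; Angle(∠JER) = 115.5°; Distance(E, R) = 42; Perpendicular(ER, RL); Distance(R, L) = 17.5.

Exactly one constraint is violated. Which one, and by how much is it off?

Distance(R, L) = 17.5 — off by 5.10.

J = (0.00, 0.00) ✓; JE at -25.70° ✓; |JE| = 51.10 ✓; ∠JER = 115.5° ✓; |ER| = 42.00 ✓; ∠(ER, RL) = 90.00° ✓; |RL| = 12.40 ✗.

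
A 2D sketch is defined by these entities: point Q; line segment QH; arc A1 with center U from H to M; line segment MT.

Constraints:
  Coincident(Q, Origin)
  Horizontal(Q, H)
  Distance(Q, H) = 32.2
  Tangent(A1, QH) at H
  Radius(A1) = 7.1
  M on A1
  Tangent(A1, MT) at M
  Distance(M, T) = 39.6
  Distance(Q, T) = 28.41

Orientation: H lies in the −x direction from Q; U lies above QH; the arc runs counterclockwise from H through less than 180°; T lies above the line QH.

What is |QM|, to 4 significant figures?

27.51

Q is at the origin; Q and H share the same y with |QH| = 32.2 and H on the −x side, so H = (-32.20, 0.000). A1 meets QH tangentially, so UH is at right angles to QH, so U = H + (0, 7.1) = (-32.20, 7.100). Since UM ⟂ MT (tangency), |UT| = √(7.1² + 39.6²) = 40.23 regardless of where M sits on A1. So T lies on both circle(Q, 28.41) and circle(U, 40.23); the above-QH intersection is T = (1.967, 28.34). M is the foot of the tangent from T: M = (-27.45, 1.827).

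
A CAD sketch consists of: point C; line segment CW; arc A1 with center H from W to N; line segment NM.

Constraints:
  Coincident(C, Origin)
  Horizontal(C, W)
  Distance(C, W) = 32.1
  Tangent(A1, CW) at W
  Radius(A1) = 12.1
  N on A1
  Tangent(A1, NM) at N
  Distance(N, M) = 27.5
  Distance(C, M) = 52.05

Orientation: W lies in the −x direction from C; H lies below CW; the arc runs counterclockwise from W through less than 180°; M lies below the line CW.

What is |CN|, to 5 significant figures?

46.356

C is at the origin; CW is horizontal with |CW| = 32.1 and W on the −x side, so W = (-32.100, 0.0000). Tangency of A1 to CW means the radius HW is perpendicular to CW, so H = W + (0, -12.1) = (-32.100, -12.100). Since HN ⟂ NM (tangency), |HM| = √(12.1² + 27.5²) = 30.044 regardless of where N sits on A1. So M lies on both circle(C, 52.05) and circle(H, 30.044); the below-CW intersection is M = (-30.598, -42.107). N is the foot of the tangent from M: N = (-42.918, -17.521).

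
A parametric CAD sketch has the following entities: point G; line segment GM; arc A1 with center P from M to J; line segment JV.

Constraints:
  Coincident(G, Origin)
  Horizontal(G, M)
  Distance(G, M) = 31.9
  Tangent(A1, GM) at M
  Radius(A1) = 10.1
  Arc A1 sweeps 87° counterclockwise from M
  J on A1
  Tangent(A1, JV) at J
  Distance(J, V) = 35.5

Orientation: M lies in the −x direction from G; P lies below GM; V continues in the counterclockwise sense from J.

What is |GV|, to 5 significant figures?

62.844

On A1, M sits at bearing 90° from P; an 87° counterclockwise sweep puts J at bearing 177°, so J = P + 10.1·(cos 177°, sin 177°) = (-41.986, -9.5714). Tangency of A1 to JV means the radius PJ is perpendicular to JV, so JV runs along (−sin 177°, cos 177°); with |JV| = 35.5, V = (-43.844, -45.023). Then |GV| = |V − G| = 62.844.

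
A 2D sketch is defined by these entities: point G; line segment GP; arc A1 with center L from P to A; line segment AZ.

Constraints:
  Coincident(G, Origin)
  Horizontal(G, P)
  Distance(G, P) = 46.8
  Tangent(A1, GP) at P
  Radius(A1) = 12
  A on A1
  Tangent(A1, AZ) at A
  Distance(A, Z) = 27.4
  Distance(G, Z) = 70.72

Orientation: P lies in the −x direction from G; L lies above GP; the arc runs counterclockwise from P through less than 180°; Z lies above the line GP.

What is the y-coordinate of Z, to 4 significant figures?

39.44

Checks: ∠(LP, PG) = 90.00° ✓; |LP| = 12.00 ✓; |LA| = 12.00 ✓; ∠(LA, AZ) = 90.00° ✓; |AZ| = 27.40 ✓; |GZ| = 70.72 ✓.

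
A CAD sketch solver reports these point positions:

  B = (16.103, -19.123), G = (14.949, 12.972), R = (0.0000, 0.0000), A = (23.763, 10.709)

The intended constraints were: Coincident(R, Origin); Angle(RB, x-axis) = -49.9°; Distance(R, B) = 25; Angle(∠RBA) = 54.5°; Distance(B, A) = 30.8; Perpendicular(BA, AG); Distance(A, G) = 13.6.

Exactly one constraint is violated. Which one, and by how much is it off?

Distance(A, G) = 13.6 — off by 4.50.

R = (0.00, 0.00) ✓; RB at -49.90° ✓; |RB| = 25.00 ✓; ∠RBA = 54.50° ✓; |BA| = 30.80 ✓; ∠(BA, AG) = 90.00° ✓; |AG| = 9.100 ✗.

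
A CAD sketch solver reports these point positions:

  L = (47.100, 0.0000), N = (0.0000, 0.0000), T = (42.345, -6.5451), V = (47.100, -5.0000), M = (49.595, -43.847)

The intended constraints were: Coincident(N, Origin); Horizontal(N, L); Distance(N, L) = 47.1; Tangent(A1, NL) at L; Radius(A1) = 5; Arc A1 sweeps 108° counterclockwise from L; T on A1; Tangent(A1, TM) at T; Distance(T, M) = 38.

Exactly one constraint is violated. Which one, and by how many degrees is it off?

Tangent(A1, TM) at T — off by 7.00°.

N = (0.00, 0.00) ✓; N.y = 0.00, L.y = 0.00 ✓; |NL| = 47.10 ✓; ∠(VL, LN) = 90.00° ✓; |VL| = 5.000 ✓; bearing(V→T) − bearing(V→L) = 108.0° ✓; |VT| = 5.000 ✓; ∠(VT, TM) = 97.00° ✗; |TM| = 38.00 ✓.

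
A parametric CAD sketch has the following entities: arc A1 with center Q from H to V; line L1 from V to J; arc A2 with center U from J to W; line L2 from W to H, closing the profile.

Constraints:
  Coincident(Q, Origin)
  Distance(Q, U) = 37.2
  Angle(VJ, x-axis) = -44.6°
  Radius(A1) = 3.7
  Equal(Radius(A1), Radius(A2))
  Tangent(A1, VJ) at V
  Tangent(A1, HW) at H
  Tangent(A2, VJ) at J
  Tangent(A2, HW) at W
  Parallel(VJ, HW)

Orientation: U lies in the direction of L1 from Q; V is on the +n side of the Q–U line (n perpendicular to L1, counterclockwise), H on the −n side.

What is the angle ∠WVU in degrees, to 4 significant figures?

5.571°

The slot axis is L1's direction at -44.6°, so u = (cos -44.6°, sin -44.6°) = (0.7120, -0.7022) and n = (−sin -44.6°, cos -44.6°) = (0.7022, 0.7120). Q is at the origin and U lies 37.2 along u from Q, so U = 37.2·u = (26.49, -26.12). Tangency of A1 to both parallel lines with radius 3.7 puts V and H at Q ± 3.7·n: V = (2.598, 2.634), H = (-2.598, -2.634). Equal radii place J and W the same way about U: J = U + 3.7·n = (29.09, -23.49), W = U − 3.7·n = (23.89, -28.75). Then cos ∠WVU = VW·VU / (|VW||VU|), giving 5.571°.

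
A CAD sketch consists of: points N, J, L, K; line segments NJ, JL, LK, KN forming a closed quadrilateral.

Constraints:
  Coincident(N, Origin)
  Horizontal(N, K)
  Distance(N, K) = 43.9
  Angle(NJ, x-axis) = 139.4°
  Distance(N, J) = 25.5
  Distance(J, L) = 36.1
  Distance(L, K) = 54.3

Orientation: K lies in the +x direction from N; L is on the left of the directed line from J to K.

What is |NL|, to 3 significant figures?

41.2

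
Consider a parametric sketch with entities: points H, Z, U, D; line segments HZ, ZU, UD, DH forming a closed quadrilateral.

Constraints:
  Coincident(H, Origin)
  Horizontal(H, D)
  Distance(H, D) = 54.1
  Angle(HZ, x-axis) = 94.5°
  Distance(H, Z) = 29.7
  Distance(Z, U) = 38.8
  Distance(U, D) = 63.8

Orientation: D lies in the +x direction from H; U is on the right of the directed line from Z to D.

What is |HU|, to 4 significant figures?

12.53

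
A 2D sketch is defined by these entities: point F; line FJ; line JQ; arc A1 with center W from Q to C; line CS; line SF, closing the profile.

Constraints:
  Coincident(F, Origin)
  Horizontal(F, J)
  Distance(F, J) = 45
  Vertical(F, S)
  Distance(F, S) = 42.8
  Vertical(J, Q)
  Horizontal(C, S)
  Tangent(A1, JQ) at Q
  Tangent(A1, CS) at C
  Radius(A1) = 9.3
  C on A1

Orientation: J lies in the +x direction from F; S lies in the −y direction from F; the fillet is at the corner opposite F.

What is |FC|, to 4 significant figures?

55.73

F is at the origin; FJ is horizontal with |FJ| = 45.0 and J on the +x side, so J = (45.00, 0.000). FS is vertical with |FS| = 42.8 and S on the −y side, so S = (0.000, -42.80). The virtual corner opposite F is at (45.00, -42.80). Since A1 is tangent to JQ there, WQ ⟂ JQ and since A1 is tangent to CS there, WC ⟂ CS, with radius 9.3, so the center W sits 9.3 in from both sides at W = (35.70, -33.50). That places the tangent points at Q = (45.00, -33.50) on JQ and C = (35.70, -42.80) on CS. Then |FC| = |C − F| = 55.73.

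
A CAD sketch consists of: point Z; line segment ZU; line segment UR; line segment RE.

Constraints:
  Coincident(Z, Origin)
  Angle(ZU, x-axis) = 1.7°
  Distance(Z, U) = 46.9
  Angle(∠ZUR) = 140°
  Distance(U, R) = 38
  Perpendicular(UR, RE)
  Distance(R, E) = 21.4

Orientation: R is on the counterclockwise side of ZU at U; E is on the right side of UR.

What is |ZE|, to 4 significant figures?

90.12

Z is at the origin; ZU runs at 1.7° with length 46.9, so U = 46.9·(cos 1.7°, sin 1.7°) = (46.88, 1.391). ∠ZUR = 140.0°, so UR runs at 1.7° + (180° − 140.0°) = 41.70° from the x-axis; with |UR| = 38.0, R = U + 38.0·(cos 41.70°, sin 41.70°) = (75.25, 26.67). UR is perpendicular to RE; with |RE| = 21.4 on the right of UR, E = R + 21.4·(0.6652, -0.7466) = (89.49, 10.69). Then |ZE| = |E − Z| = 90.12.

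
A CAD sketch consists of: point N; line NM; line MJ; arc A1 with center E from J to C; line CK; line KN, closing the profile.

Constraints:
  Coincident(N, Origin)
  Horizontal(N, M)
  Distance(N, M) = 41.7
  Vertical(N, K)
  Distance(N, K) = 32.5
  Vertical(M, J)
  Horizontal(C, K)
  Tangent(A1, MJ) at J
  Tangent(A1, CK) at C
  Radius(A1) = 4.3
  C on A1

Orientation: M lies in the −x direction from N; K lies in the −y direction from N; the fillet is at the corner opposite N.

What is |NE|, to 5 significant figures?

46.840

N is at the origin; N and M share the same y with |NM| = 41.7 and M on the −x side, so M = (-41.700, 0.0000). N and K share the same x with |NK| = 32.5 and K on the −y side, so K = (0.0000, -32.500). The virtual corner opposite N is at (-41.700, -32.500). Since A1 is tangent to MJ there, EJ ⟂ MJ and since A1 is tangent to CK there, EC ⟂ CK, with radius 4.3, so the center E sits 4.3 in from both sides at E = (-37.400, -28.200). Then |NE| = |E − N| = 46.840.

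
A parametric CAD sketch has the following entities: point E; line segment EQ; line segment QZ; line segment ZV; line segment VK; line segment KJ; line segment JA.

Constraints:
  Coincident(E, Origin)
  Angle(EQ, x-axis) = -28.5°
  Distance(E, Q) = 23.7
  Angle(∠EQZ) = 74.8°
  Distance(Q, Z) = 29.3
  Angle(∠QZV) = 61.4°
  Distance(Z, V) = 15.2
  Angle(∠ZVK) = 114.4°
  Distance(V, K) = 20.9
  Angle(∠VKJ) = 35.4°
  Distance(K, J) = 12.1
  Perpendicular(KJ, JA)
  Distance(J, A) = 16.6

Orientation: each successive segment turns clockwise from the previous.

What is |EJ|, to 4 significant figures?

18.12

E is at the origin; EQ runs at -28.5° with length 23.7, so Q = (20.83, -11.31). ∠EQZ = 74.8° gives QZ at -133.7° from the x-axis; with |QZ| = 29.3, Z = (0.5851, -32.49). ∠QZV = 61.4° gives ZV at 107.7° from the x-axis; with |ZV| = 15.2, V = (-4.036, -18.01). ∠ZVK = 114.4° gives VK at 42.10° from the x-axis; with |VK| = 20.9, K = (11.47, -3.999). ∠VKJ = 35.4° gives KJ at -102.5° from the x-axis; with |KJ| = 12.1, J = (8.852, -15.81). Then |EJ| = |J − E| = 18.12.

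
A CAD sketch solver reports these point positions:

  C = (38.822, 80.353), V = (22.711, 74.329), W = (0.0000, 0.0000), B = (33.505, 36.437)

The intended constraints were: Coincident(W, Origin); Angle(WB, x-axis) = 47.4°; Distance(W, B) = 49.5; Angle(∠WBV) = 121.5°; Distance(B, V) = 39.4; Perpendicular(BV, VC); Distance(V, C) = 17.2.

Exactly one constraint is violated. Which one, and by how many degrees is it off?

Perpendicular(BV, VC) — off by 4.60°.

W = (0.00, 0.00) ✓; WB at 47.40° ✓; |WB| = 49.50 ✓; ∠WBV = 121.5° ✓; |BV| = 39.40 ✓; ∠(BV, VC) = 85.40° ✗; |VC| = 17.20 ✓.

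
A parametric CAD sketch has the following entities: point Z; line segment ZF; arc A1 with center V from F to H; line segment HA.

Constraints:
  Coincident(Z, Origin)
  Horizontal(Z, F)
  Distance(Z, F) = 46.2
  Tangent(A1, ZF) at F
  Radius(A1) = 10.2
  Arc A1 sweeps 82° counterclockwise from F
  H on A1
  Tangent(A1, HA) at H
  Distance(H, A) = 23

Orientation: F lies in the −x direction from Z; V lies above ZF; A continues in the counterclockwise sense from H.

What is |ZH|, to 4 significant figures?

37.15

Z is at the origin; Z and F share the same y with |ZF| = 46.2 and F on the −x side, so F = (-46.20, 0.000). Since A1 is tangent to ZF there, VF ⟂ ZF, so V = F + (0, 10.2) = (-46.20, 10.20). On A1, F sits at bearing -90° from V; an 82° counterclockwise sweep puts H at bearing -8°, so H = V + 10.2·(cos -8°, sin -8°) = (-36.10, 8.780). Then |ZH| = |H − Z| = 37.15.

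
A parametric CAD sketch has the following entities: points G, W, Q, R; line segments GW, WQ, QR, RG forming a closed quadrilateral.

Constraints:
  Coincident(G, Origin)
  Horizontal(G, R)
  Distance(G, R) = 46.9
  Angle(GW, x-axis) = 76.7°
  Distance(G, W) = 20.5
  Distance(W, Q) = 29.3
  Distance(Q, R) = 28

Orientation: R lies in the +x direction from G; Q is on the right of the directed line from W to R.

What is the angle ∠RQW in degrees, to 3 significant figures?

109°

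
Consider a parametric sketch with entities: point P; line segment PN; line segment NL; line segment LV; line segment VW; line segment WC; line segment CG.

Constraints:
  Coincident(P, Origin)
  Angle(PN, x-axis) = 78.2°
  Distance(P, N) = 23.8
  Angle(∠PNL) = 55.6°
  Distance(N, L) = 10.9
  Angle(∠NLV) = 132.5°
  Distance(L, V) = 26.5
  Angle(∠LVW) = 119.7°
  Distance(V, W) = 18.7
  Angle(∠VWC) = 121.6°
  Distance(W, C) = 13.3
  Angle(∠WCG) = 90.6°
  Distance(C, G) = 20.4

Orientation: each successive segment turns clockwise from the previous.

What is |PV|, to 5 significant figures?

15.357

P is at the origin; PN runs at 78.2° with length 23.8, so N = (4.8670, 23.297). ∠PNL = 55.6° gives NL at -46.200° from the x-axis; with |NL| = 10.9, L = (12.411, 15.430). ∠NLV = 132.5° gives LV at -93.700° from the x-axis; with |LV| = 26.5, V = (10.701, -11.015). Then |PV| = |V − P| = 15.357.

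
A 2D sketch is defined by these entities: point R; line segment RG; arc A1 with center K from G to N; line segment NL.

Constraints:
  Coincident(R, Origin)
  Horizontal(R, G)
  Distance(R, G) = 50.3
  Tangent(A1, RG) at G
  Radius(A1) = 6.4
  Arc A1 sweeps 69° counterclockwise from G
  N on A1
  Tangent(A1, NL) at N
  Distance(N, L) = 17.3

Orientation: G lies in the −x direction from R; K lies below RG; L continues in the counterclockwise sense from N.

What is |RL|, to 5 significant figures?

65.677

R is at the origin; R and G share the same y with |RG| = 50.3 and G on the −x side, so G = (-50.300, 0.0000). The tangent condition forces KG to be normal to RG, so K = G + (0, -6.4) = (-50.300, -6.4000). On A1, G sits at bearing 90° from K; a 69° counterclockwise sweep puts N at bearing 159°, so N = K + 6.4·(cos 159°, sin 159°) = (-56.275, -4.1064). A1 meets NL tangentially, so KN is at right angles to NL, so NL runs along (−sin 159°, cos 159°); with |NL| = 17.3, L = (-62.475, -20.257). Then |RL| = |L − R| = 65.677.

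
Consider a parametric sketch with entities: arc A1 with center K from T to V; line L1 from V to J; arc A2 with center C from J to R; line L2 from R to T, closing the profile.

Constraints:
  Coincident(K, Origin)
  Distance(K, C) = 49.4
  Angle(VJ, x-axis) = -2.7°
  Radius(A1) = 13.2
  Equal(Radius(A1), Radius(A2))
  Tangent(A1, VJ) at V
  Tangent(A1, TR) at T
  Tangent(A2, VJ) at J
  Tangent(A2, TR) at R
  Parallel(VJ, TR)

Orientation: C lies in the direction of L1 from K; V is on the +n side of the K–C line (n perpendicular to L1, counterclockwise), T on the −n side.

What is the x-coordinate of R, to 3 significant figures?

48.7

The slot axis is L1's direction at -2.7°, so u = (cos -2.7°, sin -2.7°) = (0.999, -0.0471) and n = (−sin -2.7°, cos -2.7°) = (0.0471, 0.999). K is at the origin and C lies 49.4 along u from K, so C = 49.4·u = (49.3, -2.33). Tangency of A1 to both parallel lines with radius 13.2 puts V and T at K ± 13.2·n: V = (0.622, 13.2), T = (-0.622, -13.2). Equal radii place J and R the same way about C: J = C + 13.2·n = (50.0, 10.9), R = C − 13.2·n = (48.7, -15.5). So R.x = 48.7.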